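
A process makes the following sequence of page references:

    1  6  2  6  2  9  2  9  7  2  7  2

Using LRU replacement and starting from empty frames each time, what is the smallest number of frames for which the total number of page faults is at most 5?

f=1: 12 faults
f=2: 6 faults
f=3: 5 faults
f=4: 5 faults
f=5: 5 faults
Smallest f with faults ≤ 5 is 3.

3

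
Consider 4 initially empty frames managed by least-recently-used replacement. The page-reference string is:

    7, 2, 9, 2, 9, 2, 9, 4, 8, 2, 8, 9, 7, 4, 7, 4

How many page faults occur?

7

7 → miss, frames [7]
2 → miss, frames [7, 2]
9 → miss, frames [7, 2, 9]
2 → hit
9 → hit
2 → hit
9 → hit
4 → miss, frames [7, 2, 9, 4]
8 → miss, evict 7, frames [2, 9, 4, 8]
2 → hit
8 → hit
9 → hit
7 → miss, evict 4, frames [2, 8, 9, 7]
4 → miss, evict 2, frames [8, 9, 7, 4]
7 → hit
4 → hit
Page faults: 7.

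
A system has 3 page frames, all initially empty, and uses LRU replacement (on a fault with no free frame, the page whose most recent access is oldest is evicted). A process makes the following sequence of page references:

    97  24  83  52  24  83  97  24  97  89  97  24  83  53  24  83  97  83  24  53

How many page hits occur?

97 → fault, frames [97]
24 → fault, frames [97, 24]
83 → fault, frames [97, 24, 83]
52 → fault, evict 97, frames [24, 83, 52]
24 → hit
83 → hit
97 → fault, evict 52, frames [24, 83, 97]
24 → hit
97 → hit
89 → fault, evict 83, frames [24, 97, 89]
97 → hit
24 → hit
83 → fault, evict 89, frames [97, 24, 83]
53 → fault, evict 97, frames [24, 83, 53]
24 → hit
83 → hit
97 → fault, evict 53, frames [24, 83, 97]
83 → hit
24 → hit
53 → fault, evict 97, frames [83, 24, 53]
Hits: 10.

10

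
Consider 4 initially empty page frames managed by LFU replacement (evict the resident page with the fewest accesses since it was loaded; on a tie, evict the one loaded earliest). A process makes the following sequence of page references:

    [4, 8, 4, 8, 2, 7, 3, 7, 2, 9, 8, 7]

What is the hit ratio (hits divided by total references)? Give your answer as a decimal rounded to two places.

0.42

4 -> fault, frames {4}
8 -> fault, frames {4,8}
4 -> hit
8 -> hit
2 -> fault, frames {4,8,2}
7 -> fault, frames {4,8,2,7}
3 -> fault, evict 2, frames {4,8,7,3}
7 -> hit
2 -> fault, evict 3, frames {4,8,7,2}
9 -> fault, evict 2, frames {4,8,7,9}
8 -> hit
7 -> hit
Hits: 5 of 12 references → 5/12 = 0.4167.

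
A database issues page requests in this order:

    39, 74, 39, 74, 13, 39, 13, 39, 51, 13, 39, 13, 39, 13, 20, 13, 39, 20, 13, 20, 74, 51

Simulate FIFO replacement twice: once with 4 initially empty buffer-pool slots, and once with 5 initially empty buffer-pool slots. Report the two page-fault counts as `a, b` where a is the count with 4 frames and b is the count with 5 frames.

7, 5

4 frames: F F . . F . . . F . . . . . F . F . . . F . → 7 faults.
5 frames: F F . . F . . . F . . . . . F . . . . . . . → 5 faults.
5 < 7: adding a frame reduced faults, as is typical.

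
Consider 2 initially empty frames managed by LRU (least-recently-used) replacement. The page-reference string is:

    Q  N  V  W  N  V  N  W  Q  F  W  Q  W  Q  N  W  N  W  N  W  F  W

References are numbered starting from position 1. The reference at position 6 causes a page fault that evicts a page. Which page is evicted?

pos 1: Q -> fault, frames (Q)
pos 2: N -> fault, frames (Q N)
pos 3: V -> fault, evict Q, frames (N V)
pos 4: W -> fault, evict N, frames (V W)
pos 5: N -> fault, evict V, frames (W N)
pos 6: V -> fault, evict W, frames (N V)
At position 6, page W is evicted.

W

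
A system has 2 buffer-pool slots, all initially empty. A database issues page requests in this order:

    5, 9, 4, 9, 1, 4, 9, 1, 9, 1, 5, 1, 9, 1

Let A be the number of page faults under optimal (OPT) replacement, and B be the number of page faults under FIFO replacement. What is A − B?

Under OPT: F F F . F . F . . . F . F . → 7 faults.
Under FIFO: F F F . F . F . . . F F F . → 8 faults.
A − B = 7 − 8 = -1.

-1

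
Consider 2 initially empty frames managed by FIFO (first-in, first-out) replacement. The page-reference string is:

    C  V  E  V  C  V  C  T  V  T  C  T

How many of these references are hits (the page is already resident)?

5

C -> miss, frames {C}
V -> miss, frames {C,V}
E -> miss, evict C, frames {V,E}
V -> hit
C -> miss, evict V, frames {E,C}
V -> miss, evict E, frames {C,V}
C -> hit
T -> miss, evict C, frames {V,T}
V -> hit
T -> hit
C -> miss, evict V, frames {T,C}
T -> hit
Hits: 5.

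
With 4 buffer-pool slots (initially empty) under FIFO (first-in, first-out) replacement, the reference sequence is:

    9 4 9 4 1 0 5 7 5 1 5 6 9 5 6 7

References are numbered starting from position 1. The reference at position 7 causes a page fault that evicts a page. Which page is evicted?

9

pos 1: 9 → miss, frames {9}
pos 2: 4 → miss, frames {9,4}
pos 3: 9 → hit
pos 4: 4 → hit
pos 5: 1 → miss, frames {9,4,1}
pos 6: 0 → miss, frames {9,4,1,0}
pos 7: 5 → miss, evict 9, frames {4,1,0,5}
At position 7, page 9 is evicted.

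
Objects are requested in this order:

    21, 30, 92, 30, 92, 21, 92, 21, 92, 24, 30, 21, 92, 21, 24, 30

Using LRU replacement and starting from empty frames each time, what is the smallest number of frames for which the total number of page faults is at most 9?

3

f=1: 16 faults
f=2: 10 faults
f=3: 9 faults
f=4: 4 faults
Smallest f with faults ≤ 9 is 3.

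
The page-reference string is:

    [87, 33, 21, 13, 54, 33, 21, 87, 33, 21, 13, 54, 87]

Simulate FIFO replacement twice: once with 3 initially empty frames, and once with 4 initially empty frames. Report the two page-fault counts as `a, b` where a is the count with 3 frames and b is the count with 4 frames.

10, 11

3 frames: F F F F F F F F . . F F . → 10 faults.
4 frames: F F F F F . . F F F F F F → 11 faults.
11 > 10: adding a frame increased faults — Belady's anomaly.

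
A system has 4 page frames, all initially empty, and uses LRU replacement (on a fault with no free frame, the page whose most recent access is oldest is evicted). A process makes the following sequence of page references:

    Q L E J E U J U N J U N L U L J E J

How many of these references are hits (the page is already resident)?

10

Q → miss, frames [Q]
L → miss, frames [Q, L]
E → miss, frames [Q, L, E]
J → miss, frames [Q, L, E, J]
E → hit
U → miss, evict Q, frames [L, J, E, U]
J → hit
U → hit
N → miss, evict L, frames [E, J, U, N]
J → hit
U → hit
N → hit
L → miss, evict E, frames [J, U, N, L]
U → hit
L → hit
J → hit
E → miss, evict N, frames [U, L, J, E]
J → hit
Hits: 10.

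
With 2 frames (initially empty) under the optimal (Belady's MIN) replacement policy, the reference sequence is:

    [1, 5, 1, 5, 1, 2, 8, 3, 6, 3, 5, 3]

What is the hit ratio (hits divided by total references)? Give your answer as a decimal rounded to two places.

1 -> miss, frames [1]
5 -> miss, frames [1, 5]
1 -> hit
5 -> hit
1 -> hit
2 -> miss, evict 1, frames [5, 2]
8 -> miss, evict 2, frames [5, 8]
3 -> miss, evict 8, frames [5, 3]
6 -> miss, evict 5, frames [3, 6]
3 -> hit
5 -> miss, evict 6, frames [3, 5]
3 -> hit
Hits: 5 of 12 references → 5/12 = 0.4167.

0.42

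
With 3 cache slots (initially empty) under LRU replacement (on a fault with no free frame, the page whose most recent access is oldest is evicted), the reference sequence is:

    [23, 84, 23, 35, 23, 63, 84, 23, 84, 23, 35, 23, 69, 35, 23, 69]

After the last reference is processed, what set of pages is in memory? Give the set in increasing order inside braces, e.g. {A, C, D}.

23 → miss, frames {23}
84 → miss, frames {23,84}
23 → hit
35 → miss, frames {84,23,35}
23 → hit
63 → miss, evict 84, frames {35,23,63}
84 → miss, evict 35, frames {23,63,84}
23 → hit
84 → hit
23 → hit
35 → miss, evict 63, frames {84,23,35}
23 → hit
69 → miss, evict 84, frames {35,23,69}
35 → hit
23 → hit
69 → hit

{23, 35, 69}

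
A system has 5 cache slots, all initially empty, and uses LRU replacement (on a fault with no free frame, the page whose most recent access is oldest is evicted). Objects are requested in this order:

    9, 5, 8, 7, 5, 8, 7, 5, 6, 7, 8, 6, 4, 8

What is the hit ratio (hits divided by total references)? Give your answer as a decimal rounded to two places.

9 -> miss, frames (9)
5 -> miss, frames (9 5)
8 -> miss, frames (9 5 8)
7 -> miss, frames (9 5 8 7)
5 -> hit
8 -> hit
7 -> hit
5 -> hit
6 -> miss, frames (9 8 7 5 6)
7 -> hit
8 -> hit
6 -> hit
4 -> miss, evict 9, frames (5 7 8 6 4)
8 -> hit
Hits: 8 of 14 references → 8/14 = 0.5714.

0.57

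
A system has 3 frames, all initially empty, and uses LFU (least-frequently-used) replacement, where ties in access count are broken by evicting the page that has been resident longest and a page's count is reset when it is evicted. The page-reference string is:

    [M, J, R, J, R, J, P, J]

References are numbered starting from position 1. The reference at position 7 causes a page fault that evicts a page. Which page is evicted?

M

pos 1: M: fault, frames (M)
pos 2: J: fault, frames (M J)
pos 3: R: fault, frames (M J R)
pos 4: J: hit
pos 5: R: hit
pos 6: J: hit
pos 7: P: fault, evict M, frames (J R P)
At position 7, page M is evicted.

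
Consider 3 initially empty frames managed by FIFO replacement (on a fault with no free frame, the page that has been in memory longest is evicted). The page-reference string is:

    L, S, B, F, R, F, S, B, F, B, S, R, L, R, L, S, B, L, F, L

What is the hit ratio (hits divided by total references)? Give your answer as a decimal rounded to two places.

L -> miss, frames {L}
S -> miss, frames {L,S}
B -> miss, frames {L,S,B}
F -> miss, evict L, frames {S,B,F}
R -> miss, evict S, frames {B,F,R}
F -> hit
S -> miss, evict B, frames {F,R,S}
B -> miss, evict F, frames {R,S,B}
F -> miss, evict R, frames {S,B,F}
B -> hit
S -> hit
R -> miss, evict S, frames {B,F,R}
L -> miss, evict B, frames {F,R,L}
R -> hit
L -> hit
S -> miss, evict F, frames {R,L,S}
B -> miss, evict R, frames {L,S,B}
L -> hit
F -> miss, evict L, frames {S,B,F}
L -> miss, evict S, frames {B,F,L}
Hits: 6 of 20 references → 6/20 = 0.3000.

0.30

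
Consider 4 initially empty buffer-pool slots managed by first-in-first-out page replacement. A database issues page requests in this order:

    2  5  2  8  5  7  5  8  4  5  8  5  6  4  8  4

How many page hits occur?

10

2 → miss, frames [2]
5 → miss, frames [2, 5]
2 → hit
8 → miss, frames [2, 5, 8]
5 → hit
7 → miss, frames [2, 5, 8, 7]
5 → hit
8 → hit
4 → miss, evict 2, frames [5, 8, 7, 4]
5 → hit
8 → hit
5 → hit
6 → miss, evict 5, frames [8, 7, 4, 6]
4 → hit
8 → hit
4 → hit
Hits: 10.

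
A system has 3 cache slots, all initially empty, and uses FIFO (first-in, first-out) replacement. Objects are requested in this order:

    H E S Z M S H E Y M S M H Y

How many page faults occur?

H -> miss, frames (H)
E -> miss, frames (H E)
S -> miss, frames (H E S)
Z -> miss, evict H, frames (E S Z)
M -> miss, evict E, frames (S Z M)
S -> hit
H -> miss, evict S, frames (Z M H)
E -> miss, evict Z, frames (M H E)
Y -> miss, evict M, frames (H E Y)
M -> miss, evict H, frames (E Y M)
S -> miss, evict E, frames (Y M S)
M -> hit
H -> miss, evict Y, frames (M S H)
Y -> miss, evict M, frames (S H Y)
Page faults: 12.

12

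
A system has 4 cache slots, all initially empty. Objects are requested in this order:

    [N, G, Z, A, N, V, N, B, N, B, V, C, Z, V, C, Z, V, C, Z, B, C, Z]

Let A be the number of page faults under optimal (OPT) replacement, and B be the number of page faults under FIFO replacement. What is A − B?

Under OPT: F F F F . F . F . . . F . . . . . . . . . . → 7 faults.
Under FIFO: F F F F . F F F . . . F F F . . . . . . . . → 10 faults.
A − B = 7 − 10 = -3.

-3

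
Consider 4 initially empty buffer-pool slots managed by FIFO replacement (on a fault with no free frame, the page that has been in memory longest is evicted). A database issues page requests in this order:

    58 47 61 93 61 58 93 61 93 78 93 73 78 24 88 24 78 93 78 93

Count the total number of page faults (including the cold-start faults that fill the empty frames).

10

58 → miss, frames [58]
47 → miss, frames [58, 47]
61 → miss, frames [58, 47, 61]
93 → miss, frames [58, 47, 61, 93]
61 → hit
58 → hit
93 → hit
61 → hit
93 → hit
78 → miss, evict 58, frames [47, 61, 93, 78]
93 → hit
73 → miss, evict 47, frames [61, 93, 78, 73]
78 → hit
24 → miss, evict 61, frames [93, 78, 73, 24]
88 → miss, evict 93, frames [78, 73, 24, 88]
24 → hit
78 → hit
93 → miss, evict 78, frames [73, 24, 88, 93]
78 → miss, evict 73, frames [24, 88, 93, 78]
93 → hit
Page faults: 10.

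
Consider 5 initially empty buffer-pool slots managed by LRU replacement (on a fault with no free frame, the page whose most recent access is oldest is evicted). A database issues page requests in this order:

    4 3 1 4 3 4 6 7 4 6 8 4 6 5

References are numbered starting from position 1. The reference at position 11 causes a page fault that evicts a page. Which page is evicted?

pos 1: 4: miss, frames {4}
pos 2: 3: miss, frames {4,3}
pos 3: 1: miss, frames {4,3,1}
pos 4: 4: hit
pos 5: 3: hit
pos 6: 4: hit
pos 7: 6: miss, frames {1,3,4,6}
pos 8: 7: miss, frames {1,3,4,6,7}
pos 9: 4: hit
pos 10: 6: hit
pos 11: 8: miss, evict 1, frames {3,7,4,6,8}
At position 11, page 1 is evicted.

1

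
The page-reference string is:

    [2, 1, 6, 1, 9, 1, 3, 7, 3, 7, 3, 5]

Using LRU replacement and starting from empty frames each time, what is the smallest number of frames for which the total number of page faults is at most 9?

2

f=1: 12 faults
f=2: 7 faults
f=3: 7 faults
f=4: 7 faults
f=5: 7 faults
f=6: 7 faults
f=7: 7 faults
Smallest f with faults ≤ 9 is 2.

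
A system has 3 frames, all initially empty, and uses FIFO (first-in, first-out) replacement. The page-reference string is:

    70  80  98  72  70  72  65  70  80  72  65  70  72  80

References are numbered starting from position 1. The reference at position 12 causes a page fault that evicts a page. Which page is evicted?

65

pos 1: 70 → miss, frames (70)
pos 2: 80 → miss, frames (70 80)
pos 3: 98 → miss, frames (70 80 98)
pos 4: 72 → miss, evict 70, frames (80 98 72)
pos 5: 70 → miss, evict 80, frames (98 72 70)
pos 6: 72 → hit
pos 7: 65 → miss, evict 98, frames (72 70 65)
pos 8: 70 → hit
pos 9: 80 → miss, evict 72, frames (70 65 80)
pos 10: 72 → miss, evict 70, frames (65 80 72)
pos 11: 65 → hit
pos 12: 70 → miss, evict 65, frames (80 72 70)
At position 12, page 65 is evicted.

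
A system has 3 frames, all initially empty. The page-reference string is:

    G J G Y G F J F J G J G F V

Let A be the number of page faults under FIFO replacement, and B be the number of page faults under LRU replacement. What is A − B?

1

Under FIFO: F F . F . F . . . F F . . F → 7 faults.
Under LRU: F F . F . F F . . . . . . F → 6 faults.
A − B = 7 − 6 = 1.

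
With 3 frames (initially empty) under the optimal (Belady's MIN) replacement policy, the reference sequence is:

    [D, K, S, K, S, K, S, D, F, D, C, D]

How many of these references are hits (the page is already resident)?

7

D: fault, frames (D)
K: fault, frames (D K)
S: fault, frames (D K S)
K: hit
S: hit
K: hit
S: hit
D: hit
F: fault, evict S, frames (D K F)
D: hit
C: fault, evict F, frames (D K C)
D: hit
Hits: 7.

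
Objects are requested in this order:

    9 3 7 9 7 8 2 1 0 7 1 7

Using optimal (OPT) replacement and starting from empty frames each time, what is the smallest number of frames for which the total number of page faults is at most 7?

f=1: 12 faults
f=2: 8 faults
f=3: 7 faults
f=4: 7 faults
f=5: 7 faults
f=6: 7 faults
f=7: 7 faults
Smallest f with faults ≤ 7 is 3.

3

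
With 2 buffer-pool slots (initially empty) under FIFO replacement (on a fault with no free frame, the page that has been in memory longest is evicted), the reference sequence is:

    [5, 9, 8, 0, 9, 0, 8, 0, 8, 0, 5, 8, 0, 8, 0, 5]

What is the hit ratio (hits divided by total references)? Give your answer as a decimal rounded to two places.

0.31

5: fault, frames (5)
9: fault, frames (5 9)
8: fault, evict 5, frames (9 8)
0: fault, evict 9, frames (8 0)
9: fault, evict 8, frames (0 9)
0: hit
8: fault, evict 0, frames (9 8)
0: fault, evict 9, frames (8 0)
8: hit
0: hit
5: fault, evict 8, frames (0 5)
8: fault, evict 0, frames (5 8)
0: fault, evict 5, frames (8 0)
8: hit
0: hit
5: fault, evict 8, frames (0 5)
Hits: 5 of 16 references → 5/16 = 0.3125.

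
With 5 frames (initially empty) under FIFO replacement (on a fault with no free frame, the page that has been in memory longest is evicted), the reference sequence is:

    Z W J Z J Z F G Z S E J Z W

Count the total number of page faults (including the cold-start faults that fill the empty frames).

9

Z -> miss, frames (Z)
W -> miss, frames (Z W)
J -> miss, frames (Z W J)
Z -> hit
J -> hit
Z -> hit
F -> miss, frames (Z W J F)
G -> miss, frames (Z W J F G)
Z -> hit
S -> miss, evict Z, frames (W J F G S)
E -> miss, evict W, frames (J F G S E)
J -> hit
Z -> miss, evict J, frames (F G S E Z)
W -> miss, evict F, frames (G S E Z W)
Page faults: 9.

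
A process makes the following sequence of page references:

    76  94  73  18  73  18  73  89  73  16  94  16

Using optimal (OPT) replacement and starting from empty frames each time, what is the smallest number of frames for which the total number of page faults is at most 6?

f=1: 12 faults
f=2: 7 faults
f=3: 6 faults
f=4: 6 faults
f=5: 6 faults
f=6: 6 faults
Smallest f with faults ≤ 6 is 3.

3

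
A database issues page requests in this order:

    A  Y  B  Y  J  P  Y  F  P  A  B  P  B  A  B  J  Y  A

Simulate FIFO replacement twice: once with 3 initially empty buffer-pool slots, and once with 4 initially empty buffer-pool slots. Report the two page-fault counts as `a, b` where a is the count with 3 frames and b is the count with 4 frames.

3 frames: F F F . F F F F . F F F . . . F F F → 13 faults.
4 frames: F F F . F F . F . F F . . . . F F . → 10 faults.
10 < 13: adding a frame reduced faults, as is typical.

13, 10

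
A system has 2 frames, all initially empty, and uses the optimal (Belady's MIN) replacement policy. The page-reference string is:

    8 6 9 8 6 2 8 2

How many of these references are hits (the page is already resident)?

3

8 -> miss, frames {8}
6 -> miss, frames {8,6}
9 -> miss, evict 6, frames {8,9}
8 -> hit
6 -> miss, evict 9, frames {8,6}
2 -> miss, evict 6, frames {8,2}
8 -> hit
2 -> hit
Hits: 3.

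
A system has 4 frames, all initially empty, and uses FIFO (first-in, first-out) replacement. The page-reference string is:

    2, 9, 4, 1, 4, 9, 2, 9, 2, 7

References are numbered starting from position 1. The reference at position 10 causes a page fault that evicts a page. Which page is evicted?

pos 1: 2 → fault, frames {2}
pos 2: 9 → fault, frames {2,9}
pos 3: 4 → fault, frames {2,9,4}
pos 4: 1 → fault, frames {2,9,4,1}
pos 5: 4 → hit
pos 6: 9 → hit
pos 7: 2 → hit
pos 8: 9 → hit
pos 9: 2 → hit
pos 10: 7 → fault, evict 2, frames {9,4,1,7}
At position 10, page 2 is evicted.

2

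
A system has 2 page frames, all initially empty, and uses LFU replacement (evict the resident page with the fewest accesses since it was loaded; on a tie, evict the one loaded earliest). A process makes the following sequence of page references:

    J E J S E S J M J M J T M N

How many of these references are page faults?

J: miss, frames [J]
E: miss, frames [J, E]
J: hit
S: miss, evict E, frames [J, S]
E: miss, evict S, frames [J, E]
S: miss, evict E, frames [J, S]
J: hit
M: miss, evict S, frames [J, M]
J: hit
M: hit
J: hit
T: miss, evict M, frames [J, T]
M: miss, evict T, frames [J, M]
N: miss, evict M, frames [J, N]
Page faults: 9.

9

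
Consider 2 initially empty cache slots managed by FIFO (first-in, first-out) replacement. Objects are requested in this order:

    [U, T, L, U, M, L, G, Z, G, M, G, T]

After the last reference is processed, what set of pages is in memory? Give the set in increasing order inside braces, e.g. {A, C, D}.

{G, T}

U → miss, frames {U}
T → miss, frames {U,T}
L → miss, evict U, frames {T,L}
U → miss, evict T, frames {L,U}
M → miss, evict L, frames {U,M}
L → miss, evict U, frames {M,L}
G → miss, evict M, frames {L,G}
Z → miss, evict L, frames {G,Z}
G → hit
M → miss, evict G, frames {Z,M}
G → miss, evict Z, frames {M,G}
T → miss, evict M, frames {G,T}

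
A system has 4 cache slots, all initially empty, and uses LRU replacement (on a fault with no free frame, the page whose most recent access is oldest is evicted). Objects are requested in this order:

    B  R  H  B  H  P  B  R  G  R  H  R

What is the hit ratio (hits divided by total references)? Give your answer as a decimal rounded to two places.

B -> miss, frames (B)
R -> miss, frames (B R)
H -> miss, frames (B R H)
B -> hit
H -> hit
P -> miss, frames (R B H P)
B -> hit
R -> hit
G -> miss, evict H, frames (P B R G)
R -> hit
H -> miss, evict P, frames (B G R H)
R -> hit
Hits: 6 of 12 references → 6/12 = 0.5000.

0.50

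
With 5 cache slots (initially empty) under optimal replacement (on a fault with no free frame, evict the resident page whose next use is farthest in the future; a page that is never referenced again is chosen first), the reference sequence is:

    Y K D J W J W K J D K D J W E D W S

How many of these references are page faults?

Y: miss, frames {Y}
K: miss, frames {Y,K}
D: miss, frames {Y,K,D}
J: miss, frames {Y,K,D,J}
W: miss, frames {Y,K,D,J,W}
J: hit
W: hit
K: hit
J: hit
D: hit
K: hit
D: hit
J: hit
W: hit
E: miss, evict J, frames {Y,K,D,W,E}
D: hit
W: hit
S: miss, evict E, frames {Y,K,D,W,S}
Page faults: 7.

7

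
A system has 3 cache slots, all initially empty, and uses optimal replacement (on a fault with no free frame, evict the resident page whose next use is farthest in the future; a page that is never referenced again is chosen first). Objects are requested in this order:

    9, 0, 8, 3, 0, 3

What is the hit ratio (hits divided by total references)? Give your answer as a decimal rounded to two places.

9: miss, frames (9)
0: miss, frames (9 0)
8: miss, frames (9 0 8)
3: miss, evict 8, frames (9 0 3)
0: hit
3: hit
Hits: 2 of 6 references → 2/6 = 0.3333.

0.33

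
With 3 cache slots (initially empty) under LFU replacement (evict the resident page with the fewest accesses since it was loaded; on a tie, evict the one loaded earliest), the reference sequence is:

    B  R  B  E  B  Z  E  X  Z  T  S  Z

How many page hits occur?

B -> miss, frames [B]
R -> miss, frames [B, R]
B -> hit
E -> miss, frames [B, R, E]
B -> hit
Z -> miss, evict R, frames [B, E, Z]
E -> hit
X -> miss, evict Z, frames [B, E, X]
Z -> miss, evict X, frames [B, E, Z]
T -> miss, evict Z, frames [B, E, T]
S -> miss, evict T, frames [B, E, S]
Z -> miss, evict S, frames [B, E, Z]
Hits: 3.

3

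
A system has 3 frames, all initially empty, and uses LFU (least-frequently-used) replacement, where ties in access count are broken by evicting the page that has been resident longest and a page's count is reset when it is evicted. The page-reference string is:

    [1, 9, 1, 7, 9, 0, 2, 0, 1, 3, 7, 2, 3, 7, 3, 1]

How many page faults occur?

1 → miss, frames [1]
9 → miss, frames [1, 9]
1 → hit
7 → miss, frames [1, 9, 7]
9 → hit
0 → miss, evict 7, frames [1, 9, 0]
2 → miss, evict 0, frames [1, 9, 2]
0 → miss, evict 2, frames [1, 9, 0]
1 → hit
3 → miss, evict 0, frames [1, 9, 3]
7 → miss, evict 3, frames [1, 9, 7]
2 → miss, evict 7, frames [1, 9, 2]
3 → miss, evict 2, frames [1, 9, 3]
7 → miss, evict 3, frames [1, 9, 7]
3 → miss, evict 7, frames [1, 9, 3]
1 → hit
Page faults: 12.

12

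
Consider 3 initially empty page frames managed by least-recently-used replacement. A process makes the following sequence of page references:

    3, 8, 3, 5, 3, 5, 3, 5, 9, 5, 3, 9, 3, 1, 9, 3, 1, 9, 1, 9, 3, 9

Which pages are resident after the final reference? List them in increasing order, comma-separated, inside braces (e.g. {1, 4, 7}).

3 → fault, frames [3]
8 → fault, frames [3, 8]
3 → hit
5 → fault, frames [8, 3, 5]
3 → hit
5 → hit
3 → hit
5 → hit
9 → fault, evict 8, frames [3, 5, 9]
5 → hit
3 → hit
9 → hit
3 → hit
1 → fault, evict 5, frames [9, 3, 1]
9 → hit
3 → hit
1 → hit
9 → hit
1 → hit
9 → hit
3 → hit
9 → hit

{1, 3, 9}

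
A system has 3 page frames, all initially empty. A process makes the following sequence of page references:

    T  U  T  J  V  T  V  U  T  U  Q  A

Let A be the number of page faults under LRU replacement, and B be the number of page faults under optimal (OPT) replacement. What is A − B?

1

Under LRU: F F . F F . . F . . F F → 7 faults.
Under OPT: F F . F F . . . . . F F → 6 faults.
A − B = 7 − 6 = 1.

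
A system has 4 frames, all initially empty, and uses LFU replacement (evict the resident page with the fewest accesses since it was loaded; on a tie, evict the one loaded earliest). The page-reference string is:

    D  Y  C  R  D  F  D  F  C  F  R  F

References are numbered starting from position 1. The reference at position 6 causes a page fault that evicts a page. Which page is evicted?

Y

pos 1: D → miss, frames (D)
pos 2: Y → miss, frames (D Y)
pos 3: C → miss, frames (D Y C)
pos 4: R → miss, frames (D Y C R)
pos 5: D → hit
pos 6: F → miss, evict Y, frames (D C R F)
At position 6, page Y is evicted.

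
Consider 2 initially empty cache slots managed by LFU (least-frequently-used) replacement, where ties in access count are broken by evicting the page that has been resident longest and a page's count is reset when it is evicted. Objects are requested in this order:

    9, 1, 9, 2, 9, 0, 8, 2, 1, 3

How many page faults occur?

9: fault, frames (9)
1: fault, frames (9 1)
9: hit
2: fault, evict 1, frames (9 2)
9: hit
0: fault, evict 2, frames (9 0)
8: fault, evict 0, frames (9 8)
2: fault, evict 8, frames (9 2)
1: fault, evict 2, frames (9 1)
3: fault, evict 1, frames (9 3)
Page faults: 8.

8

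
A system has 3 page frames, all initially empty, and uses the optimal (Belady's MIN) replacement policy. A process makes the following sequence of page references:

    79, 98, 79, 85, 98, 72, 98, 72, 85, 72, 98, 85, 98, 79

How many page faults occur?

5

79 → miss, frames {79}
98 → miss, frames {79,98}
79 → hit
85 → miss, frames {79,98,85}
98 → hit
72 → miss, evict 79, frames {98,85,72}
98 → hit
72 → hit
85 → hit
72 → hit
98 → hit
85 → hit
98 → hit
79 → miss, evict 72, frames {98,85,79}
Page faults: 5.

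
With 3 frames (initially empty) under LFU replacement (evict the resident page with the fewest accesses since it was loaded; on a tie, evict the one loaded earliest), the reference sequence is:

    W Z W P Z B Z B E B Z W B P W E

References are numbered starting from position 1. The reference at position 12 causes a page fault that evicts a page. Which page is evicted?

E

pos 1: W → fault, frames [W]
pos 2: Z → fault, frames [W, Z]
pos 3: W → hit
pos 4: P → fault, frames [W, Z, P]
pos 5: Z → hit
pos 6: B → fault, evict P, frames [W, Z, B]
pos 7: Z → hit
pos 8: B → hit
pos 9: E → fault, evict W, frames [Z, B, E]
pos 10: B → hit
pos 11: Z → hit
pos 12: W → fault, evict E, frames [Z, B, W]
At position 12, page E is evicted.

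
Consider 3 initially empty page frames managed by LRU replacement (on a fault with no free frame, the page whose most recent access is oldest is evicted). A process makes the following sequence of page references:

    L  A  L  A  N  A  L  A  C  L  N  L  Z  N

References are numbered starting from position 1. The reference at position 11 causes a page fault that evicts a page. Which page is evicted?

A

pos 1: L: fault, frames [L]
pos 2: A: fault, frames [L, A]
pos 3: L: hit
pos 4: A: hit
pos 5: N: fault, frames [L, A, N]
pos 6: A: hit
pos 7: L: hit
pos 8: A: hit
pos 9: C: fault, evict N, frames [L, A, C]
pos 10: L: hit
pos 11: N: fault, evict A, frames [C, L, N]
At position 11, page A is evicted.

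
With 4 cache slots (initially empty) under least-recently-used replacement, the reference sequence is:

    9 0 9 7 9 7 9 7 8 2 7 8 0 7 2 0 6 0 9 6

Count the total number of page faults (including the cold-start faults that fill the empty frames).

8

9: fault, frames [9]
0: fault, frames [9, 0]
9: hit
7: fault, frames [0, 9, 7]
9: hit
7: hit
9: hit
7: hit
8: fault, frames [0, 9, 7, 8]
2: fault, evict 0, frames [9, 7, 8, 2]
7: hit
8: hit
0: fault, evict 9, frames [2, 7, 8, 0]
7: hit
2: hit
0: hit
6: fault, evict 8, frames [7, 2, 0, 6]
0: hit
9: fault, evict 7, frames [2, 6, 0, 9]
6: hit
Page faults: 8.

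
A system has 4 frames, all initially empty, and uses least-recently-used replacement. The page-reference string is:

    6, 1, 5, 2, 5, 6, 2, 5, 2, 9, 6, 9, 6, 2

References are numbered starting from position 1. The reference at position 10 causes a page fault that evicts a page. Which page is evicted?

pos 1: 6 → fault, frames {6}
pos 2: 1 → fault, frames {6,1}
pos 3: 5 → fault, frames {6,1,5}
pos 4: 2 → fault, frames {6,1,5,2}
pos 5: 5 → hit
pos 6: 6 → hit
pos 7: 2 → hit
pos 8: 5 → hit
pos 9: 2 → hit
pos 10: 9 → fault, evict 1, frames {6,5,2,9}
At position 10, page 1 is evicted.

1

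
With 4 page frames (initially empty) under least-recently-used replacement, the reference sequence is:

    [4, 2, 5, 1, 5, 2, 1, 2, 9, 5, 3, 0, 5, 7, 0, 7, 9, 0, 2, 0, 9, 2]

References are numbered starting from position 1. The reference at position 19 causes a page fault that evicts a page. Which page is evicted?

pos 1: 4: fault, frames (4)
pos 2: 2: fault, frames (4 2)
pos 3: 5: fault, frames (4 2 5)
pos 4: 1: fault, frames (4 2 5 1)
pos 5: 5: hit
pos 6: 2: hit
pos 7: 1: hit
pos 8: 2: hit
pos 9: 9: fault, evict 4, frames (5 1 2 9)
pos 10: 5: hit
pos 11: 3: fault, evict 1, frames (2 9 5 3)
pos 12: 0: fault, evict 2, frames (9 5 3 0)
pos 13: 5: hit
pos 14: 7: fault, evict 9, frames (3 0 5 7)
pos 15: 0: hit
pos 16: 7: hit
pos 17: 9: fault, evict 3, frames (5 0 7 9)
pos 18: 0: hit
pos 19: 2: fault, evict 5, frames (7 9 0 2)
At position 19, page 5 is evicted.

5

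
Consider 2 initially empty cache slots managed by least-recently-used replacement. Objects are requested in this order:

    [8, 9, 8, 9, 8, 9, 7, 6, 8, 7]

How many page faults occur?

8 → miss, frames {8}
9 → miss, frames {8,9}
8 → hit
9 → hit
8 → hit
9 → hit
7 → miss, evict 8, frames {9,7}
6 → miss, evict 9, frames {7,6}
8 → miss, evict 7, frames {6,8}
7 → miss, evict 6, frames {8,7}
Page faults: 6.

6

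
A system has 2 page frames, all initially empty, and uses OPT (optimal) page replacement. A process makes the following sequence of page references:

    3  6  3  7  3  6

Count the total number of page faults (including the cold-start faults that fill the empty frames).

3 → fault, frames [3]
6 → fault, frames [3, 6]
3 → hit
7 → fault, evict 6, frames [3, 7]
3 → hit
6 → fault, evict 7, frames [3, 6]
Page faults: 4.

4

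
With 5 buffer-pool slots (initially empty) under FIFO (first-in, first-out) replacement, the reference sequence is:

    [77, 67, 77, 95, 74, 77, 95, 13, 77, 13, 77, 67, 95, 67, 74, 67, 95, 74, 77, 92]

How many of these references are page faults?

6

77 → fault, frames [77]
67 → fault, frames [77, 67]
77 → hit
95 → fault, frames [77, 67, 95]
74 → fault, frames [77, 67, 95, 74]
77 → hit
95 → hit
13 → fault, frames [77, 67, 95, 74, 13]
77 → hit
13 → hit
77 → hit
67 → hit
95 → hit
67 → hit
74 → hit
67 → hit
95 → hit
74 → hit
77 → hit
92 → fault, evict 77, frames [67, 95, 74, 13, 92]
Page faults: 6.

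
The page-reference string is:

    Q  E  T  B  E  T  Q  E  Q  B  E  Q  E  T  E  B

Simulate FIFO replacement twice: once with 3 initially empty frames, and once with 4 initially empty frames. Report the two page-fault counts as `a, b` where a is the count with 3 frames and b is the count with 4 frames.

3 frames: F F F F . . F F . . . . . F . F → 8 faults.
4 frames: F F F F . . . . . . . . . . . . → 4 faults.
4 < 8: adding a frame reduced faults, as is typical.

8, 4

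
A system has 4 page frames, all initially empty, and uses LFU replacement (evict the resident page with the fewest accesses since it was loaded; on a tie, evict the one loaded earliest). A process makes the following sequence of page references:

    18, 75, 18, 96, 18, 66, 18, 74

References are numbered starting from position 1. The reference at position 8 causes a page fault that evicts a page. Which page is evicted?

pos 1: 18 → miss, frames [18]
pos 2: 75 → miss, frames [18, 75]
pos 3: 18 → hit
pos 4: 96 → miss, frames [18, 75, 96]
pos 5: 18 → hit
pos 6: 66 → miss, frames [18, 75, 96, 66]
pos 7: 18 → hit
pos 8: 74 → miss, evict 75, frames [18, 96, 66, 74]
At position 8, page 75 is evicted.

75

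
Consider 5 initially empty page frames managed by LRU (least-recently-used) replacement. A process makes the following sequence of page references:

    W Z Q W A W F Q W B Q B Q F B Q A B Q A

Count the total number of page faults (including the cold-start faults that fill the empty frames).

W -> miss, frames {W}
Z -> miss, frames {W,Z}
Q -> miss, frames {W,Z,Q}
W -> hit
A -> miss, frames {Z,Q,W,A}
W -> hit
F -> miss, frames {Z,Q,A,W,F}
Q -> hit
W -> hit
B -> miss, evict Z, frames {A,F,Q,W,B}
Q -> hit
B -> hit
Q -> hit
F -> hit
B -> hit
Q -> hit
A -> hit
B -> hit
Q -> hit
A -> hit
Page faults: 6.

6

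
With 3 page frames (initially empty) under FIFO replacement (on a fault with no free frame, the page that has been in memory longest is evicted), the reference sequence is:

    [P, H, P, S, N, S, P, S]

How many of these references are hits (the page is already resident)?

P → fault, frames [P]
H → fault, frames [P, H]
P → hit
S → fault, frames [P, H, S]
N → fault, evict P, frames [H, S, N]
S → hit
P → fault, evict H, frames [S, N, P]
S → hit
Hits: 3.

3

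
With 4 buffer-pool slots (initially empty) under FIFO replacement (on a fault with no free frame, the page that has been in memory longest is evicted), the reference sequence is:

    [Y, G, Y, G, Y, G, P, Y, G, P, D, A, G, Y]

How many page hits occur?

8

Y → miss, frames [Y]
G → miss, frames [Y, G]
Y → hit
G → hit
Y → hit
G → hit
P → miss, frames [Y, G, P]
Y → hit
G → hit
P → hit
D → miss, frames [Y, G, P, D]
A → miss, evict Y, frames [G, P, D, A]
G → hit
Y → miss, evict G, frames [P, D, A, Y]
Hits: 8.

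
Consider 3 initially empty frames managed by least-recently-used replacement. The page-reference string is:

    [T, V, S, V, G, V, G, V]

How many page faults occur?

T -> fault, frames (T)
V -> fault, frames (T V)
S -> fault, frames (T V S)
V -> hit
G -> fault, evict T, frames (S V G)
V -> hit
G -> hit
V -> hit
Page faults: 4.

4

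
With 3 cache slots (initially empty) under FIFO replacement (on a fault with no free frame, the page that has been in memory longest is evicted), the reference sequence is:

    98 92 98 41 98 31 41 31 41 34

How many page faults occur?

5

98 -> fault, frames {98}
92 -> fault, frames {98,92}
98 -> hit
41 -> fault, frames {98,92,41}
98 -> hit
31 -> fault, evict 98, frames {92,41,31}
41 -> hit
31 -> hit
41 -> hit
34 -> fault, evict 92, frames {41,31,34}
Page faults: 5.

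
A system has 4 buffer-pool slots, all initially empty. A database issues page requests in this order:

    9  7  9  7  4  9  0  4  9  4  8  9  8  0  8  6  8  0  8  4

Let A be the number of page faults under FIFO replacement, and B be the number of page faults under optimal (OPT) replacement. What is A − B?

Under FIFO: F F . . F . F . . . F F . . . F . . . F → 8 faults.
Under OPT: F F . . F . F . . . F . . . . F . . . . → 6 faults.
A − B = 8 − 6 = 2.

2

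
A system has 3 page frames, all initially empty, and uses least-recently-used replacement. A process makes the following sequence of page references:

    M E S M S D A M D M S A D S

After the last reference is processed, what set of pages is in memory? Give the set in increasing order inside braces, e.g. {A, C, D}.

M -> fault, frames [M]
E -> fault, frames [M, E]
S -> fault, frames [M, E, S]
M -> hit
S -> hit
D -> fault, evict E, frames [M, S, D]
A -> fault, evict M, frames [S, D, A]
M -> fault, evict S, frames [D, A, M]
D -> hit
M -> hit
S -> fault, evict A, frames [D, M, S]
A -> fault, evict D, frames [M, S, A]
D -> fault, evict M, frames [S, A, D]
S -> hit

{A, D, S}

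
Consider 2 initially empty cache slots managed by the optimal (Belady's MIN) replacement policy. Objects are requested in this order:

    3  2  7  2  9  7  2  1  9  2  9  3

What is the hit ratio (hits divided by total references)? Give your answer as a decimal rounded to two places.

0.33

3 → fault, frames [3]
2 → fault, frames [3, 2]
7 → fault, evict 3, frames [2, 7]
2 → hit
9 → fault, evict 2, frames [7, 9]
7 → hit
2 → fault, evict 7, frames [9, 2]
1 → fault, evict 2, frames [9, 1]
9 → hit
2 → fault, evict 1, frames [9, 2]
9 → hit
3 → fault, evict 2, frames [9, 3]
Hits: 4 of 12 references → 4/12 = 0.3333.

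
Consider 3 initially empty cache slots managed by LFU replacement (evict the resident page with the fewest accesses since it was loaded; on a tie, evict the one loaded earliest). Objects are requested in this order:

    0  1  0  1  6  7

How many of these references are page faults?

4

0 → miss, frames [0]
1 → miss, frames [0, 1]
0 → hit
1 → hit
6 → miss, frames [0, 1, 6]
7 → miss, evict 6, frames [0, 1, 7]
Page faults: 4.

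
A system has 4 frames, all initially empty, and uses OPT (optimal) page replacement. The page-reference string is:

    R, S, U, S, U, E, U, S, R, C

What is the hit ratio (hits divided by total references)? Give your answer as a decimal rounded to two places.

0.50

R → miss, frames (R)
S → miss, frames (R S)
U → miss, frames (R S U)
S → hit
U → hit
E → miss, frames (R S U E)
U → hit
S → hit
R → hit
C → miss, evict E, frames (R S U C)
Hits: 5 of 10 references → 5/10 = 0.5000.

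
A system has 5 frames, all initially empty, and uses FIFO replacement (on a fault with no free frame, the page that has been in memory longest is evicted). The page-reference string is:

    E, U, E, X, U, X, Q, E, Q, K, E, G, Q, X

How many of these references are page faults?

6

E -> fault, frames [E]
U -> fault, frames [E, U]
E -> hit
X -> fault, frames [E, U, X]
U -> hit
X -> hit
Q -> fault, frames [E, U, X, Q]
E -> hit
Q -> hit
K -> fault, frames [E, U, X, Q, K]
E -> hit
G -> fault, evict E, frames [U, X, Q, K, G]
Q -> hit
X -> hit
Page faults: 6.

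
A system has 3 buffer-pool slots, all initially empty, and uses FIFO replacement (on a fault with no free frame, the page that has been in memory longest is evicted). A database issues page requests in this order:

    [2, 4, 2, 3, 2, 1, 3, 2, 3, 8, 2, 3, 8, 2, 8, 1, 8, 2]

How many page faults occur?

9

2 → fault, frames (2)
4 → fault, frames (2 4)
2 → hit
3 → fault, frames (2 4 3)
2 → hit
1 → fault, evict 2, frames (4 3 1)
3 → hit
2 → fault, evict 4, frames (3 1 2)
3 → hit
8 → fault, evict 3, frames (1 2 8)
2 → hit
3 → fault, evict 1, frames (2 8 3)
8 → hit
2 → hit
8 → hit
1 → fault, evict 2, frames (8 3 1)
8 → hit
2 → fault, evict 8, frames (3 1 2)
Page faults: 9.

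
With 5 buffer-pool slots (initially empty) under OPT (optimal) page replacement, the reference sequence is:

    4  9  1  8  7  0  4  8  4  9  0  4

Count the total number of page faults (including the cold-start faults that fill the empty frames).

6

4 → miss, frames {4}
9 → miss, frames {4,9}
1 → miss, frames {4,9,1}
8 → miss, frames {4,9,1,8}
7 → miss, frames {4,9,1,8,7}
0 → miss, evict 7, frames {4,9,1,8,0}
4 → hit
8 → hit
4 → hit
9 → hit
0 → hit
4 → hit
Page faults: 6.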